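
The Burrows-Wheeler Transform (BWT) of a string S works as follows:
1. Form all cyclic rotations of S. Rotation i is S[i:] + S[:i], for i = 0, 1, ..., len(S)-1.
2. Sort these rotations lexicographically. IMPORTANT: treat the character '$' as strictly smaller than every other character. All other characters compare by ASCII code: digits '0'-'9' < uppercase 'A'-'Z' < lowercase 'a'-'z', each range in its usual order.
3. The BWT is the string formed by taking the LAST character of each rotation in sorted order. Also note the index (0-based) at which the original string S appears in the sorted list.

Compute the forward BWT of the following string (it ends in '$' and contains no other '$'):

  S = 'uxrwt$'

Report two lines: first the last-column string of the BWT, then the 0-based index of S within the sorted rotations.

All 6 rotations (rotation i = S[i:]+S[:i]):
  rot[0] = uxrwt$
  rot[1] = xrwt$u
  rot[2] = rwt$ux
  rot[3] = wt$uxr
  rot[4] = t$uxrw
  rot[5] = $uxrwt
Sorted (with $ < everything):
  sorted[0] = $uxrwt  (last char: 't')
  sorted[1] = rwt$ux  (last char: 'x')
  sorted[2] = t$uxrw  (last char: 'w')
  sorted[3] = uxrwt$  (last char: '$')
  sorted[4] = wt$uxr  (last char: 'r')
  sorted[5] = xrwt$u  (last char: 'u')
Last column: txw$ru
Original string S is at sorted index 3

Answer: txw$ru
3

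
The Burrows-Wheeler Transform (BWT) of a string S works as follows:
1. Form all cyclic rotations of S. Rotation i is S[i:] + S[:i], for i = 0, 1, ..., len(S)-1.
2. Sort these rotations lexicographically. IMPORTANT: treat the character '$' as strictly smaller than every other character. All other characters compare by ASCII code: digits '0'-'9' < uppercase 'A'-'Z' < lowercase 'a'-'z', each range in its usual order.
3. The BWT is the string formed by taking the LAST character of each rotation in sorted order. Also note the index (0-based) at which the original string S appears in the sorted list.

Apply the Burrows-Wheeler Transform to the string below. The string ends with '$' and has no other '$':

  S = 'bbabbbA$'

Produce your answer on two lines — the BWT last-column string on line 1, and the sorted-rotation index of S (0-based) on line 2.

All 8 rotations (rotation i = S[i:]+S[:i]):
  rot[0] = bbabbbA$
  rot[1] = babbbA$b
  rot[2] = abbbA$bb
  rot[3] = bbbA$bba
  rot[4] = bbA$bbab
  rot[5] = bA$bbabb
  rot[6] = A$bbabbb
  rot[7] = $bbabbbA
Sorted (with $ < everything):
  sorted[0] = $bbabbbA  (last char: 'A')
  sorted[1] = A$bbabbb  (last char: 'b')
  sorted[2] = abbbA$bb  (last char: 'b')
  sorted[3] = bA$bbabb  (last char: 'b')
  sorted[4] = babbbA$b  (last char: 'b')
  sorted[5] = bbA$bbab  (last char: 'b')
  sorted[6] = bbabbbA$  (last char: '$')
  sorted[7] = bbbA$bba  (last char: 'a')
Last column: Abbbbb$a
Original string S is at sorted index 6

Answer: Abbbbb$a
6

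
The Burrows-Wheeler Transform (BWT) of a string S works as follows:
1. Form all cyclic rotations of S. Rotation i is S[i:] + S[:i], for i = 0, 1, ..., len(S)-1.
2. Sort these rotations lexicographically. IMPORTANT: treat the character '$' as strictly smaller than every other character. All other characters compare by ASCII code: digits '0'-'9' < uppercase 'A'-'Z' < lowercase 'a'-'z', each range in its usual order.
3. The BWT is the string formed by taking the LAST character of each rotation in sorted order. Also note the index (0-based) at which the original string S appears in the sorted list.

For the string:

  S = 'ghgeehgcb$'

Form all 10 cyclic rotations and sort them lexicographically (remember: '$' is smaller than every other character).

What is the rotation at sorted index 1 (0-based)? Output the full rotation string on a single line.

All 10 rotations (rotation i = S[i:]+S[:i]):
  rot[0] = ghgeehgcb$
  rot[1] = hgeehgcb$g
  rot[2] = geehgcb$gh
  rot[3] = eehgcb$ghg
  rot[4] = ehgcb$ghge
  rot[5] = hgcb$ghgee
  rot[6] = gcb$ghgeeh
  rot[7] = cb$ghgeehg
  rot[8] = b$ghgeehgc
  rot[9] = $ghgeehgcb
Sorted (with $ < everything):
  sorted[0] = $ghgeehgcb
  sorted[1] = b$ghgeehgc
  sorted[2] = cb$ghgeehg
  sorted[3] = eehgcb$ghg
  sorted[4] = ehgcb$ghge
  sorted[5] = gcb$ghgeeh
  sorted[6] = geehgcb$gh
  sorted[7] = ghgeehgcb$
  sorted[8] = hgcb$ghgee
  sorted[9] = hgeehgcb$g
sorted[1] = b$ghgeehgc

Answer: b$ghgeehgc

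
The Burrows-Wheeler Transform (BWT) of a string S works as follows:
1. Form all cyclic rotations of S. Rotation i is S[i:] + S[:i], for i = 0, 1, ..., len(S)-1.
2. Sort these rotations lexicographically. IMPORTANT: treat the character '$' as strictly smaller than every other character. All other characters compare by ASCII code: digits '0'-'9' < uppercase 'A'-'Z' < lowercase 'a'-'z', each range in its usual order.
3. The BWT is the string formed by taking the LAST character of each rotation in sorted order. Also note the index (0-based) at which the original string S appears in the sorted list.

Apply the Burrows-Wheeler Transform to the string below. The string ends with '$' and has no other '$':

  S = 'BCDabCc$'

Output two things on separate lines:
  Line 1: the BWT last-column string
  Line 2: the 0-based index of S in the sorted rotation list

All 8 rotations (rotation i = S[i:]+S[:i]):
  rot[0] = BCDabCc$
  rot[1] = CDabCc$B
  rot[2] = DabCc$BC
  rot[3] = abCc$BCD
  rot[4] = bCc$BCDa
  rot[5] = Cc$BCDab
  rot[6] = c$BCDabC
  rot[7] = $BCDabCc
Sorted (with $ < everything):
  sorted[0] = $BCDabCc  (last char: 'c')
  sorted[1] = BCDabCc$  (last char: '$')
  sorted[2] = CDabCc$B  (last char: 'B')
  sorted[3] = Cc$BCDab  (last char: 'b')
  sorted[4] = DabCc$BC  (last char: 'C')
  sorted[5] = abCc$BCD  (last char: 'D')
  sorted[6] = bCc$BCDa  (last char: 'a')
  sorted[7] = c$BCDabC  (last char: 'C')
Last column: c$BbCDaC
Original string S is at sorted index 1

Answer: c$BbCDaC
1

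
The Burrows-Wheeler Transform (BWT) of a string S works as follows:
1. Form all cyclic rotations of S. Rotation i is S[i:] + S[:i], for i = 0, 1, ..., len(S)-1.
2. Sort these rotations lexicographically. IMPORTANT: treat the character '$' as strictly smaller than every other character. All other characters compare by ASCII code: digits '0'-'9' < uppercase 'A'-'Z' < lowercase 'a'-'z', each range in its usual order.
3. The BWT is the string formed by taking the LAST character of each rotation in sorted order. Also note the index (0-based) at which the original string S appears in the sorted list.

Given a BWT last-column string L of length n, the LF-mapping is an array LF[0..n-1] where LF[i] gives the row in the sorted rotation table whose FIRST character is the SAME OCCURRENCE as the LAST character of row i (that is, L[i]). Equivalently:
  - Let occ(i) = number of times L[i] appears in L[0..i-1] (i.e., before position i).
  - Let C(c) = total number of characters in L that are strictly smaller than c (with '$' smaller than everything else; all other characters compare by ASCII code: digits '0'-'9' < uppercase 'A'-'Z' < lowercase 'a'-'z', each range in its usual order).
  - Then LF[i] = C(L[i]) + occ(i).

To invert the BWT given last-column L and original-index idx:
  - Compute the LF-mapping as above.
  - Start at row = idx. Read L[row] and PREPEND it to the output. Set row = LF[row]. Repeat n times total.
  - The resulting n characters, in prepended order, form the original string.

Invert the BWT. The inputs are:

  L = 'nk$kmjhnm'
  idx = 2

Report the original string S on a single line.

Answer: jmkkhmnn$

Derivation:
LF mapping: 7 3 0 4 5 2 1 8 6
Walk LF starting at row 2, prepending L[row]:
  step 1: row=2, L[2]='$', prepend. Next row=LF[2]=0
  step 2: row=0, L[0]='n', prepend. Next row=LF[0]=7
  step 3: row=7, L[7]='n', prepend. Next row=LF[7]=8
  step 4: row=8, L[8]='m', prepend. Next row=LF[8]=6
  step 5: row=6, L[6]='h', prepend. Next row=LF[6]=1
  step 6: row=1, L[1]='k', prepend. Next row=LF[1]=3
  step 7: row=3, L[3]='k', prepend. Next row=LF[3]=4
  step 8: row=4, L[4]='m', prepend. Next row=LF[4]=5
  step 9: row=5, L[5]='j', prepend. Next row=LF[5]=2
Reversed output: jmkkhmnn$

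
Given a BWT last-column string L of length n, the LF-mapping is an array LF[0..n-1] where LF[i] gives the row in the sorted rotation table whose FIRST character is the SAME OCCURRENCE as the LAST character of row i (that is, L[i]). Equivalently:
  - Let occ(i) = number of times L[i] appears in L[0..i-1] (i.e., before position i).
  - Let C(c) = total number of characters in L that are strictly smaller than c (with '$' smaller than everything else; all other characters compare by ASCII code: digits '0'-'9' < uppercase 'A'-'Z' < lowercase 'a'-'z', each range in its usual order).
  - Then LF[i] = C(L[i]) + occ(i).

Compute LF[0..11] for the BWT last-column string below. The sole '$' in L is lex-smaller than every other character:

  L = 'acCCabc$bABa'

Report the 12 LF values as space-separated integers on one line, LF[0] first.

Answer: 5 10 3 4 6 8 11 0 9 1 2 7

Derivation:
Char counts: '$':1, 'A':1, 'B':1, 'C':2, 'a':3, 'b':2, 'c':2
C (first-col start): C('$')=0, C('A')=1, C('B')=2, C('C')=3, C('a')=5, C('b')=8, C('c')=10
L[0]='a': occ=0, LF[0]=C('a')+0=5+0=5
L[1]='c': occ=0, LF[1]=C('c')+0=10+0=10
L[2]='C': occ=0, LF[2]=C('C')+0=3+0=3
L[3]='C': occ=1, LF[3]=C('C')+1=3+1=4
L[4]='a': occ=1, LF[4]=C('a')+1=5+1=6
L[5]='b': occ=0, LF[5]=C('b')+0=8+0=8
L[6]='c': occ=1, LF[6]=C('c')+1=10+1=11
L[7]='$': occ=0, LF[7]=C('$')+0=0+0=0
L[8]='b': occ=1, LF[8]=C('b')+1=8+1=9
L[9]='A': occ=0, LF[9]=C('A')+0=1+0=1
L[10]='B': occ=0, LF[10]=C('B')+0=2+0=2
L[11]='a': occ=2, LF[11]=C('a')+2=5+2=7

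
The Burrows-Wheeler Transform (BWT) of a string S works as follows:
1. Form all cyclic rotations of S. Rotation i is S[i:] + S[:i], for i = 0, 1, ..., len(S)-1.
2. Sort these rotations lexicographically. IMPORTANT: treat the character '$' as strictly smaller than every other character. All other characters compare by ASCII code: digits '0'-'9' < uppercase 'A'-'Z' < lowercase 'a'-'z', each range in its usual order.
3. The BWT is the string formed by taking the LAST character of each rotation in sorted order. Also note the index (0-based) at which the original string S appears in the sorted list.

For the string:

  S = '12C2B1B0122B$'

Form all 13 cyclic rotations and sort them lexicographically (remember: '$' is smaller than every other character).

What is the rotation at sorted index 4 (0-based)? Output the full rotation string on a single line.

All 13 rotations (rotation i = S[i:]+S[:i]):
  rot[0] = 12C2B1B0122B$
  rot[1] = 2C2B1B0122B$1
  rot[2] = C2B1B0122B$12
  rot[3] = 2B1B0122B$12C
  rot[4] = B1B0122B$12C2
  rot[5] = 1B0122B$12C2B
  rot[6] = B0122B$12C2B1
  rot[7] = 0122B$12C2B1B
  rot[8] = 122B$12C2B1B0
  rot[9] = 22B$12C2B1B01
  rot[10] = 2B$12C2B1B012
  rot[11] = B$12C2B1B0122
  rot[12] = $12C2B1B0122B
Sorted (with $ < everything):
  sorted[0] = $12C2B1B0122B
  sorted[1] = 0122B$12C2B1B
  sorted[2] = 122B$12C2B1B0
  sorted[3] = 12C2B1B0122B$
  sorted[4] = 1B0122B$12C2B
  sorted[5] = 22B$12C2B1B01
  sorted[6] = 2B$12C2B1B012
  sorted[7] = 2B1B0122B$12C
  sorted[8] = 2C2B1B0122B$1
  sorted[9] = B$12C2B1B0122
  sorted[10] = B0122B$12C2B1
  sorted[11] = B1B0122B$12C2
  sorted[12] = C2B1B0122B$12
sorted[4] = 1B0122B$12C2B

Answer: 1B0122B$12C2B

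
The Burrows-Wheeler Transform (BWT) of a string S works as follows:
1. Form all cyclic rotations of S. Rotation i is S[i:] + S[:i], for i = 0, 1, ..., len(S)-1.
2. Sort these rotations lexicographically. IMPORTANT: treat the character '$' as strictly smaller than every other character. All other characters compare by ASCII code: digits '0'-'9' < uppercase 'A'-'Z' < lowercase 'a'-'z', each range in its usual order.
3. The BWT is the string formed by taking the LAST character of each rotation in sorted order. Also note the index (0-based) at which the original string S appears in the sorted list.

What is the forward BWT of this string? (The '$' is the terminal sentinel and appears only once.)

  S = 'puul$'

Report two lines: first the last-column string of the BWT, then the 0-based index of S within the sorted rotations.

Answer: lu$up
2

Derivation:
All 5 rotations (rotation i = S[i:]+S[:i]):
  rot[0] = puul$
  rot[1] = uul$p
  rot[2] = ul$pu
  rot[3] = l$puu
  rot[4] = $puul
Sorted (with $ < everything):
  sorted[0] = $puul  (last char: 'l')
  sorted[1] = l$puu  (last char: 'u')
  sorted[2] = puul$  (last char: '$')
  sorted[3] = ul$pu  (last char: 'u')
  sorted[4] = uul$p  (last char: 'p')
Last column: lu$up
Original string S is at sorted index 2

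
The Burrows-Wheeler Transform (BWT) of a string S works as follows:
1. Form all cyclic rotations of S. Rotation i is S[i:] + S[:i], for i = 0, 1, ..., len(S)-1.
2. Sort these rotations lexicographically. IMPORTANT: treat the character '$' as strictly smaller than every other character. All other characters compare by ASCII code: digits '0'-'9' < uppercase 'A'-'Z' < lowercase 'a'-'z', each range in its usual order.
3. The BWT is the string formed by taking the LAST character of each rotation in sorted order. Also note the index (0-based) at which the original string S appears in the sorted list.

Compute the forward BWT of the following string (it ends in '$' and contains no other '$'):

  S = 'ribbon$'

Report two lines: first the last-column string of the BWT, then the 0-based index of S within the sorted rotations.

Answer: nibrob$
6

Derivation:
All 7 rotations (rotation i = S[i:]+S[:i]):
  rot[0] = ribbon$
  rot[1] = ibbon$r
  rot[2] = bbon$ri
  rot[3] = bon$rib
  rot[4] = on$ribb
  rot[5] = n$ribbo
  rot[6] = $ribbon
Sorted (with $ < everything):
  sorted[0] = $ribbon  (last char: 'n')
  sorted[1] = bbon$ri  (last char: 'i')
  sorted[2] = bon$rib  (last char: 'b')
  sorted[3] = ibbon$r  (last char: 'r')
  sorted[4] = n$ribbo  (last char: 'o')
  sorted[5] = on$ribb  (last char: 'b')
  sorted[6] = ribbon$  (last char: '$')
Last column: nibrob$
Original string S is at sorted index 6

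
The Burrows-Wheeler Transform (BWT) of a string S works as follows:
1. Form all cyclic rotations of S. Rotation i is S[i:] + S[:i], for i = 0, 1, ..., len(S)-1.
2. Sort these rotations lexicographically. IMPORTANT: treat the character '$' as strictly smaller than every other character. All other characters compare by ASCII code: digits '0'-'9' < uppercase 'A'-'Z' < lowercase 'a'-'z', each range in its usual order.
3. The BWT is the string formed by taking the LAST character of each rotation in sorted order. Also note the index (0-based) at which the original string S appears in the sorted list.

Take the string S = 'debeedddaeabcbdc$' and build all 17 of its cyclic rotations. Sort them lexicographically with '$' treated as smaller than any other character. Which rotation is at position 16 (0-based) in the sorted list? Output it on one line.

Answer: eedddaeabcbdc$deb

Derivation:
All 17 rotations (rotation i = S[i:]+S[:i]):
  rot[0] = debeedddaeabcbdc$
  rot[1] = ebeedddaeabcbdc$d
  rot[2] = beedddaeabcbdc$de
  rot[3] = eedddaeabcbdc$deb
  rot[4] = edddaeabcbdc$debe
  rot[5] = dddaeabcbdc$debee
  rot[6] = ddaeabcbdc$debeed
  rot[7] = daeabcbdc$debeedd
  rot[8] = aeabcbdc$debeeddd
  rot[9] = eabcbdc$debeeddda
  rot[10] = abcbdc$debeedddae
  rot[11] = bcbdc$debeedddaea
  rot[12] = cbdc$debeedddaeab
  rot[13] = bdc$debeedddaeabc
  rot[14] = dc$debeedddaeabcb
  rot[15] = c$debeedddaeabcbd
  rot[16] = $debeedddaeabcbdc
Sorted (with $ < everything):
  sorted[0] = $debeedddaeabcbdc
  sorted[1] = abcbdc$debeedddae
  sorted[2] = aeabcbdc$debeeddd
  sorted[3] = bcbdc$debeedddaea
  sorted[4] = bdc$debeedddaeabc
  sorted[5] = beedddaeabcbdc$de
  sorted[6] = c$debeedddaeabcbd
  sorted[7] = cbdc$debeedddaeab
  sorted[8] = daeabcbdc$debeedd
  sorted[9] = dc$debeedddaeabcb
  sorted[10] = ddaeabcbdc$debeed
  sorted[11] = dddaeabcbdc$debee
  sorted[12] = debeedddaeabcbdc$
  sorted[13] = eabcbdc$debeeddda
  sorted[14] = ebeedddaeabcbdc$d
  sorted[15] = edddaeabcbdc$debe
  sorted[16] = eedddaeabcbdc$deb
sorted[16] = eedddaeabcbdc$deb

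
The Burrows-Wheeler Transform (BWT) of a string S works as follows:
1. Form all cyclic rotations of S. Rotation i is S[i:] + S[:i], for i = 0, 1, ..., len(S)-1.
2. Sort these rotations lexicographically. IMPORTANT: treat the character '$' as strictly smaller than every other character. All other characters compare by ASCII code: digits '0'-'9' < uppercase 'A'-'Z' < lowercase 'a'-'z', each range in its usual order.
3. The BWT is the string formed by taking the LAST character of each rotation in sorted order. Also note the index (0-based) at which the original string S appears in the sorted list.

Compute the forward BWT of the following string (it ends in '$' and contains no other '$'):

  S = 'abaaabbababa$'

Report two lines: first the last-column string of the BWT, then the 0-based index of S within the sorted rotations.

Answer: abbab$baaaaba
5

Derivation:
All 13 rotations (rotation i = S[i:]+S[:i]):
  rot[0] = abaaabbababa$
  rot[1] = baaabbababa$a
  rot[2] = aaabbababa$ab
  rot[3] = aabbababa$aba
  rot[4] = abbababa$abaa
  rot[5] = bbababa$abaaa
  rot[6] = bababa$abaaab
  rot[7] = ababa$abaaabb
  rot[8] = baba$abaaabba
  rot[9] = aba$abaaabbab
  rot[10] = ba$abaaabbaba
  rot[11] = a$abaaabbabab
  rot[12] = $abaaabbababa
Sorted (with $ < everything):
  sorted[0] = $abaaabbababa  (last char: 'a')
  sorted[1] = a$abaaabbabab  (last char: 'b')
  sorted[2] = aaabbababa$ab  (last char: 'b')
  sorted[3] = aabbababa$aba  (last char: 'a')
  sorted[4] = aba$abaaabbab  (last char: 'b')
  sorted[5] = abaaabbababa$  (last char: '$')
  sorted[6] = ababa$abaaabb  (last char: 'b')
  sorted[7] = abbababa$abaa  (last char: 'a')
  sorted[8] = ba$abaaabbaba  (last char: 'a')
  sorted[9] = baaabbababa$a  (last char: 'a')
  sorted[10] = baba$abaaabba  (last char: 'a')
  sorted[11] = bababa$abaaab  (last char: 'b')
  sorted[12] = bbababa$abaaa  (last char: 'a')
Last column: abbab$baaaaba
Original string S is at sorted index 5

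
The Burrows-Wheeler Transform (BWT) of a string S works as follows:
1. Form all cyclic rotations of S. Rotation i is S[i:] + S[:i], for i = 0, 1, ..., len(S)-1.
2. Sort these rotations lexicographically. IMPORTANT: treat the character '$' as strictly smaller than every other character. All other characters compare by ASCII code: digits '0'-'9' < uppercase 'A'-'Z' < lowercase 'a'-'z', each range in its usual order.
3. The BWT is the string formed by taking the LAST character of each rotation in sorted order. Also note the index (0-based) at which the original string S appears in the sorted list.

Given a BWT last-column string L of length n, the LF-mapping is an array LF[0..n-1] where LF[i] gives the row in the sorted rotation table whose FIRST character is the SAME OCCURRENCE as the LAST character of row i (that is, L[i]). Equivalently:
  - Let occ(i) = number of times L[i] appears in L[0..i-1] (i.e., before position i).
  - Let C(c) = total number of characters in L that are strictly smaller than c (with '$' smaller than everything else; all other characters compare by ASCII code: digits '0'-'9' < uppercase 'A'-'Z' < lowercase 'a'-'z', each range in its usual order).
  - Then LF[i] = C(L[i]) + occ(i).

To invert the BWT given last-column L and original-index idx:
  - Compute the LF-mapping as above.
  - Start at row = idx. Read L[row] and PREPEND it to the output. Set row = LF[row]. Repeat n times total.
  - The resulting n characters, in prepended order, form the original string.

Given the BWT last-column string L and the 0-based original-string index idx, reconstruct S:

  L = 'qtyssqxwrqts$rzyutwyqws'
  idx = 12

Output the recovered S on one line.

Answer: tszuwxrtwyyqrsqywsqstq$

Derivation:
LF mapping: 1 11 19 7 8 2 18 15 5 3 12 9 0 6 22 20 14 13 16 21 4 17 10
Walk LF starting at row 12, prepending L[row]:
  step 1: row=12, L[12]='$', prepend. Next row=LF[12]=0
  step 2: row=0, L[0]='q', prepend. Next row=LF[0]=1
  step 3: row=1, L[1]='t', prepend. Next row=LF[1]=11
  step 4: row=11, L[11]='s', prepend. Next row=LF[11]=9
  step 5: row=9, L[9]='q', prepend. Next row=LF[9]=3
  step 6: row=3, L[3]='s', prepend. Next row=LF[3]=7
  step 7: row=7, L[7]='w', prepend. Next row=LF[7]=15
  step 8: row=15, L[15]='y', prepend. Next row=LF[15]=20
  step 9: row=20, L[20]='q', prepend. Next row=LF[20]=4
  step 10: row=4, L[4]='s', prepend. Next row=LF[4]=8
  step 11: row=8, L[8]='r', prepend. Next row=LF[8]=5
  step 12: row=5, L[5]='q', prepend. Next row=LF[5]=2
  step 13: row=2, L[2]='y', prepend. Next row=LF[2]=19
  step 14: row=19, L[19]='y', prepend. Next row=LF[19]=21
  step 15: row=21, L[21]='w', prepend. Next row=LF[21]=17
  step 16: row=17, L[17]='t', prepend. Next row=LF[17]=13
  step 17: row=13, L[13]='r', prepend. Next row=LF[13]=6
  step 18: row=6, L[6]='x', prepend. Next row=LF[6]=18
  step 19: row=18, L[18]='w', prepend. Next row=LF[18]=16
  step 20: row=16, L[16]='u', prepend. Next row=LF[16]=14
  step 21: row=14, L[14]='z', prepend. Next row=LF[14]=22
  step 22: row=22, L[22]='s', prepend. Next row=LF[22]=10
  step 23: row=10, L[10]='t', prepend. Next row=LF[10]=12
Reversed output: tszuwxrtwyyqrsqywsqstq$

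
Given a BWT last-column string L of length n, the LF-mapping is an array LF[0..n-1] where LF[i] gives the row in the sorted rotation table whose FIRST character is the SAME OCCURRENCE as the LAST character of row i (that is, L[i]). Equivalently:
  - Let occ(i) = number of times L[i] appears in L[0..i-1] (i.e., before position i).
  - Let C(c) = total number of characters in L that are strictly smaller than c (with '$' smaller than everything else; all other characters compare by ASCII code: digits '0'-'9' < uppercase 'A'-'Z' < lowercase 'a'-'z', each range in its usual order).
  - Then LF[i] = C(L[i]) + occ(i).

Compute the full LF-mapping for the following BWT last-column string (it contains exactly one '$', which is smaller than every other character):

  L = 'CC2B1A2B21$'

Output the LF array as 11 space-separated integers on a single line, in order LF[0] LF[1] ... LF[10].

Char counts: '$':1, '1':2, '2':3, 'A':1, 'B':2, 'C':2
C (first-col start): C('$')=0, C('1')=1, C('2')=3, C('A')=6, C('B')=7, C('C')=9
L[0]='C': occ=0, LF[0]=C('C')+0=9+0=9
L[1]='C': occ=1, LF[1]=C('C')+1=9+1=10
L[2]='2': occ=0, LF[2]=C('2')+0=3+0=3
L[3]='B': occ=0, LF[3]=C('B')+0=7+0=7
L[4]='1': occ=0, LF[4]=C('1')+0=1+0=1
L[5]='A': occ=0, LF[5]=C('A')+0=6+0=6
L[6]='2': occ=1, LF[6]=C('2')+1=3+1=4
L[7]='B': occ=1, LF[7]=C('B')+1=7+1=8
L[8]='2': occ=2, LF[8]=C('2')+2=3+2=5
L[9]='1': occ=1, LF[9]=C('1')+1=1+1=2
L[10]='$': occ=0, LF[10]=C('$')+0=0+0=0

Answer: 9 10 3 7 1 6 4 8 5 2 0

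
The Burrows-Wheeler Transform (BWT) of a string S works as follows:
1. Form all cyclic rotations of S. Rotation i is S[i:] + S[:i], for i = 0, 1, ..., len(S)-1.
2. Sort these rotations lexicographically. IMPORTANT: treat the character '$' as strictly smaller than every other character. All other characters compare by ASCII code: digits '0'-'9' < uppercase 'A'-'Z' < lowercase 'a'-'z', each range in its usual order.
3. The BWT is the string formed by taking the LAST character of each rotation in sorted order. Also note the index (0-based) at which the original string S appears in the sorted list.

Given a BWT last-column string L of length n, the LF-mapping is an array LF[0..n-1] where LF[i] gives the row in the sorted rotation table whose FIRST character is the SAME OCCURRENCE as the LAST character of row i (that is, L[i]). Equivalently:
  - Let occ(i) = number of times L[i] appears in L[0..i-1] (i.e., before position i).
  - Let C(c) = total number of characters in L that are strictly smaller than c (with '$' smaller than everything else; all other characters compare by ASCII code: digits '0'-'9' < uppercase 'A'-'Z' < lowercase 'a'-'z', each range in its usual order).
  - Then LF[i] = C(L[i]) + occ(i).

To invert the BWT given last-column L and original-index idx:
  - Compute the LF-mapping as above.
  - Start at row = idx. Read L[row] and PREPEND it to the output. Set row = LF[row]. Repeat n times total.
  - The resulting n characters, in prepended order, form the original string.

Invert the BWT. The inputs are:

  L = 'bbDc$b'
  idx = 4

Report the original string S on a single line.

Answer: bcbDb$

Derivation:
LF mapping: 2 3 1 5 0 4
Walk LF starting at row 4, prepending L[row]:
  step 1: row=4, L[4]='$', prepend. Next row=LF[4]=0
  step 2: row=0, L[0]='b', prepend. Next row=LF[0]=2
  step 3: row=2, L[2]='D', prepend. Next row=LF[2]=1
  step 4: row=1, L[1]='b', prepend. Next row=LF[1]=3
  step 5: row=3, L[3]='c', prepend. Next row=LF[3]=5
  step 6: row=5, L[5]='b', prepend. Next row=LF[5]=4
Reversed output: bcbDb$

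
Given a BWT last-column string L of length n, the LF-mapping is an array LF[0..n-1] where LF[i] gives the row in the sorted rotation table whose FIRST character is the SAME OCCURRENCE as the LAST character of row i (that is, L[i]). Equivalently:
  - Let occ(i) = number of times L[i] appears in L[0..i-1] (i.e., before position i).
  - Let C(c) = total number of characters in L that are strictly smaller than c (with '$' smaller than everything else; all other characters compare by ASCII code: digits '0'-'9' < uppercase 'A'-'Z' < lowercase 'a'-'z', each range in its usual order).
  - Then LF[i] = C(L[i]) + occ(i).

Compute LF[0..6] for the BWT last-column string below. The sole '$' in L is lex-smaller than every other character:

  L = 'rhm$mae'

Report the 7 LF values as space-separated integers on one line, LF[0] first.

Char counts: '$':1, 'a':1, 'e':1, 'h':1, 'm':2, 'r':1
C (first-col start): C('$')=0, C('a')=1, C('e')=2, C('h')=3, C('m')=4, C('r')=6
L[0]='r': occ=0, LF[0]=C('r')+0=6+0=6
L[1]='h': occ=0, LF[1]=C('h')+0=3+0=3
L[2]='m': occ=0, LF[2]=C('m')+0=4+0=4
L[3]='$': occ=0, LF[3]=C('$')+0=0+0=0
L[4]='m': occ=1, LF[4]=C('m')+1=4+1=5
L[5]='a': occ=0, LF[5]=C('a')+0=1+0=1
L[6]='e': occ=0, LF[6]=C('e')+0=2+0=2

Answer: 6 3 4 0 5 1 2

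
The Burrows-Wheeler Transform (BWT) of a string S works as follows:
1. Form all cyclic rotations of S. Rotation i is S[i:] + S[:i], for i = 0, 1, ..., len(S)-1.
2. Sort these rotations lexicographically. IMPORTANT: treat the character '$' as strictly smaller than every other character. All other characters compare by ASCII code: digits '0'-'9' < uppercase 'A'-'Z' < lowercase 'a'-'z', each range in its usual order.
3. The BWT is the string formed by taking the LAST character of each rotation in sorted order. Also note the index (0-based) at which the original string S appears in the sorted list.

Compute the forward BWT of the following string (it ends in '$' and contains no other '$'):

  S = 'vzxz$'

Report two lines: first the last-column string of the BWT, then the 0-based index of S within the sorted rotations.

All 5 rotations (rotation i = S[i:]+S[:i]):
  rot[0] = vzxz$
  rot[1] = zxz$v
  rot[2] = xz$vz
  rot[3] = z$vzx
  rot[4] = $vzxz
Sorted (with $ < everything):
  sorted[0] = $vzxz  (last char: 'z')
  sorted[1] = vzxz$  (last char: '$')
  sorted[2] = xz$vz  (last char: 'z')
  sorted[3] = z$vzx  (last char: 'x')
  sorted[4] = zxz$v  (last char: 'v')
Last column: z$zxv
Original string S is at sorted index 1

Answer: z$zxv
1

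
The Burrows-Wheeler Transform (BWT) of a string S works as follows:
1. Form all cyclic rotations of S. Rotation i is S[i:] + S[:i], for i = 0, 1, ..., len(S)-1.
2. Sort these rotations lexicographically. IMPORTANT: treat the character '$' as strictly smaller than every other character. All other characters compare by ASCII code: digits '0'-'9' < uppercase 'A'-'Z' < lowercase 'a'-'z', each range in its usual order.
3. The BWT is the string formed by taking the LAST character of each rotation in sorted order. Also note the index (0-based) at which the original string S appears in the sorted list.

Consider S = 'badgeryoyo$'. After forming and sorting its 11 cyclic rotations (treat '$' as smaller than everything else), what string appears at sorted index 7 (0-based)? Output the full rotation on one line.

Answer: oyo$badgery

Derivation:
All 11 rotations (rotation i = S[i:]+S[:i]):
  rot[0] = badgeryoyo$
  rot[1] = adgeryoyo$b
  rot[2] = dgeryoyo$ba
  rot[3] = geryoyo$bad
  rot[4] = eryoyo$badg
  rot[5] = ryoyo$badge
  rot[6] = yoyo$badger
  rot[7] = oyo$badgery
  rot[8] = yo$badgeryo
  rot[9] = o$badgeryoy
  rot[10] = $badgeryoyo
Sorted (with $ < everything):
  sorted[0] = $badgeryoyo
  sorted[1] = adgeryoyo$b
  sorted[2] = badgeryoyo$
  sorted[3] = dgeryoyo$ba
  sorted[4] = eryoyo$badg
  sorted[5] = geryoyo$bad
  sorted[6] = o$badgeryoy
  sorted[7] = oyo$badgery
  sorted[8] = ryoyo$badge
  sorted[9] = yo$badgeryo
  sorted[10] = yoyo$badger
sorted[7] = oyo$badgery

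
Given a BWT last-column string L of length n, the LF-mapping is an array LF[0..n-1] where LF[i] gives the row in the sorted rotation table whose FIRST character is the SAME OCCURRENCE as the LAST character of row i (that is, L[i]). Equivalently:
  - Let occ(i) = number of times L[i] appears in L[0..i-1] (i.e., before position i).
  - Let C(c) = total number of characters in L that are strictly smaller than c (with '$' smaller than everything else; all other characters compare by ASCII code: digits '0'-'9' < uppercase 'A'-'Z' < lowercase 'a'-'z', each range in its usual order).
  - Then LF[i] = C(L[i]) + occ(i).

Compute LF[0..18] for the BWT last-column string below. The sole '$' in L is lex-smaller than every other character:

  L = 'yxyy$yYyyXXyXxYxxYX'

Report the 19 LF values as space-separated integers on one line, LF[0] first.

Answer: 12 8 13 14 0 15 5 16 17 1 2 18 3 9 6 10 11 7 4

Derivation:
Char counts: '$':1, 'X':4, 'Y':3, 'x':4, 'y':7
C (first-col start): C('$')=0, C('X')=1, C('Y')=5, C('x')=8, C('y')=12
L[0]='y': occ=0, LF[0]=C('y')+0=12+0=12
L[1]='x': occ=0, LF[1]=C('x')+0=8+0=8
L[2]='y': occ=1, LF[2]=C('y')+1=12+1=13
L[3]='y': occ=2, LF[3]=C('y')+2=12+2=14
L[4]='$': occ=0, LF[4]=C('$')+0=0+0=0
L[5]='y': occ=3, LF[5]=C('y')+3=12+3=15
L[6]='Y': occ=0, LF[6]=C('Y')+0=5+0=5
L[7]='y': occ=4, LF[7]=C('y')+4=12+4=16
L[8]='y': occ=5, LF[8]=C('y')+5=12+5=17
L[9]='X': occ=0, LF[9]=C('X')+0=1+0=1
L[10]='X': occ=1, LF[10]=C('X')+1=1+1=2
L[11]='y': occ=6, LF[11]=C('y')+6=12+6=18
L[12]='X': occ=2, LF[12]=C('X')+2=1+2=3
L[13]='x': occ=1, LF[13]=C('x')+1=8+1=9
L[14]='Y': occ=1, LF[14]=C('Y')+1=5+1=6
L[15]='x': occ=2, LF[15]=C('x')+2=8+2=10
L[16]='x': occ=3, LF[16]=C('x')+3=8+3=11
L[17]='Y': occ=2, LF[17]=C('Y')+2=5+2=7
L[18]='X': occ=3, LF[18]=C('X')+3=1+3=4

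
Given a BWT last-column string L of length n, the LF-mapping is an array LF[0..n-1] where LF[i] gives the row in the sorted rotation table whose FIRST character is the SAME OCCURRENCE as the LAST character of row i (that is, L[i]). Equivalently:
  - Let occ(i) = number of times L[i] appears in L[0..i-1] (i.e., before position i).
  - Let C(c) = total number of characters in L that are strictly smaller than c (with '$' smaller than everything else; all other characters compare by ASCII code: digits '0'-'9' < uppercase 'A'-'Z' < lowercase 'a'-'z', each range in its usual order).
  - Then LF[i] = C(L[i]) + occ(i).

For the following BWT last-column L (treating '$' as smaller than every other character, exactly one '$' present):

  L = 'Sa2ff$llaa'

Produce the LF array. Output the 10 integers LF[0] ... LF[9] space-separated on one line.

Char counts: '$':1, '2':1, 'S':1, 'a':3, 'f':2, 'l':2
C (first-col start): C('$')=0, C('2')=1, C('S')=2, C('a')=3, C('f')=6, C('l')=8
L[0]='S': occ=0, LF[0]=C('S')+0=2+0=2
L[1]='a': occ=0, LF[1]=C('a')+0=3+0=3
L[2]='2': occ=0, LF[2]=C('2')+0=1+0=1
L[3]='f': occ=0, LF[3]=C('f')+0=6+0=6
L[4]='f': occ=1, LF[4]=C('f')+1=6+1=7
L[5]='$': occ=0, LF[5]=C('$')+0=0+0=0
L[6]='l': occ=0, LF[6]=C('l')+0=8+0=8
L[7]='l': occ=1, LF[7]=C('l')+1=8+1=9
L[8]='a': occ=1, LF[8]=C('a')+1=3+1=4
L[9]='a': occ=2, LF[9]=C('a')+2=3+2=5

Answer: 2 3 1 6 7 0 8 9 4 5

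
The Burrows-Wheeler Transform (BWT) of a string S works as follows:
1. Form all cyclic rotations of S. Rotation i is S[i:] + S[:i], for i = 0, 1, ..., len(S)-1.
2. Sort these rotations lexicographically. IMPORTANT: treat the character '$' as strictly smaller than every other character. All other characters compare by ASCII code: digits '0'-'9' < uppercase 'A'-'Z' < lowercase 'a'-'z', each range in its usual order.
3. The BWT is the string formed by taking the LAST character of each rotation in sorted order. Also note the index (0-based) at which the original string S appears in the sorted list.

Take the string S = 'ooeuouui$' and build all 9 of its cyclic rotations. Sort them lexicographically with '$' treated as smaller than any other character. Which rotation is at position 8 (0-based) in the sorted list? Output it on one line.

All 9 rotations (rotation i = S[i:]+S[:i]):
  rot[0] = ooeuouui$
  rot[1] = oeuouui$o
  rot[2] = euouui$oo
  rot[3] = uouui$ooe
  rot[4] = ouui$ooeu
  rot[5] = uui$ooeuo
  rot[6] = ui$ooeuou
  rot[7] = i$ooeuouu
  rot[8] = $ooeuouui
Sorted (with $ < everything):
  sorted[0] = $ooeuouui
  sorted[1] = euouui$oo
  sorted[2] = i$ooeuouu
  sorted[3] = oeuouui$o
  sorted[4] = ooeuouui$
  sorted[5] = ouui$ooeu
  sorted[6] = ui$ooeuou
  sorted[7] = uouui$ooe
  sorted[8] = uui$ooeuo
sorted[8] = uui$ooeuo

Answer: uui$ooeuo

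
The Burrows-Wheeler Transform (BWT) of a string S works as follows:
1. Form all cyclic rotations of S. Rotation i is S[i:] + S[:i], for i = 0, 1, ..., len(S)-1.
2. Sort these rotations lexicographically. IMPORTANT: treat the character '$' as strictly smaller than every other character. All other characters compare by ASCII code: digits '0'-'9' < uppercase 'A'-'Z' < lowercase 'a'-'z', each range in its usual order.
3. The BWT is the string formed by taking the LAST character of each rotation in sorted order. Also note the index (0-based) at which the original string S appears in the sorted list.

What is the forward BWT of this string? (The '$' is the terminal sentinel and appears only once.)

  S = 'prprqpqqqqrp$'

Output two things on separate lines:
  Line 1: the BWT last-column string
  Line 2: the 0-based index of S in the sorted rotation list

Answer: prq$rrpqqqqpp
3

Derivation:
All 13 rotations (rotation i = S[i:]+S[:i]):
  rot[0] = prprqpqqqqrp$
  rot[1] = rprqpqqqqrp$p
  rot[2] = prqpqqqqrp$pr
  rot[3] = rqpqqqqrp$prp
  rot[4] = qpqqqqrp$prpr
  rot[5] = pqqqqrp$prprq
  rot[6] = qqqqrp$prprqp
  rot[7] = qqqrp$prprqpq
  rot[8] = qqrp$prprqpqq
  rot[9] = qrp$prprqpqqq
  rot[10] = rp$prprqpqqqq
  rot[11] = p$prprqpqqqqr
  rot[12] = $prprqpqqqqrp
Sorted (with $ < everything):
  sorted[0] = $prprqpqqqqrp  (last char: 'p')
  sorted[1] = p$prprqpqqqqr  (last char: 'r')
  sorted[2] = pqqqqrp$prprq  (last char: 'q')
  sorted[3] = prprqpqqqqrp$  (last char: '$')
  sorted[4] = prqpqqqqrp$pr  (last char: 'r')
  sorted[5] = qpqqqqrp$prpr  (last char: 'r')
  sorted[6] = qqqqrp$prprqp  (last char: 'p')
  sorted[7] = qqqrp$prprqpq  (last char: 'q')
  sorted[8] = qqrp$prprqpqq  (last char: 'q')
  sorted[9] = qrp$prprqpqqq  (last char: 'q')
  sorted[10] = rp$prprqpqqqq  (last char: 'q')
  sorted[11] = rprqpqqqqrp$p  (last char: 'p')
  sorted[12] = rqpqqqqrp$prp  (last char: 'p')
Last column: prq$rrpqqqqpp
Original string S is at sorted index 3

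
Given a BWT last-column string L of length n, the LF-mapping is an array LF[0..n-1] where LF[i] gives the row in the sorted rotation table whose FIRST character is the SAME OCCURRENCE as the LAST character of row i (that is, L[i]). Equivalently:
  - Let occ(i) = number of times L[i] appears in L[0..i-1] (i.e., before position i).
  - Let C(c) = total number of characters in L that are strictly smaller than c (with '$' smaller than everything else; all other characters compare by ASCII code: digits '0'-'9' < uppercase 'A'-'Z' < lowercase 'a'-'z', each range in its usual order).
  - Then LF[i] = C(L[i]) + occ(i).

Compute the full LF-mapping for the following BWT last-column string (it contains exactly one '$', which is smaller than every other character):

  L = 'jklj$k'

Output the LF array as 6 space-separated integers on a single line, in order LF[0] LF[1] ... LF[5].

Char counts: '$':1, 'j':2, 'k':2, 'l':1
C (first-col start): C('$')=0, C('j')=1, C('k')=3, C('l')=5
L[0]='j': occ=0, LF[0]=C('j')+0=1+0=1
L[1]='k': occ=0, LF[1]=C('k')+0=3+0=3
L[2]='l': occ=0, LF[2]=C('l')+0=5+0=5
L[3]='j': occ=1, LF[3]=C('j')+1=1+1=2
L[4]='$': occ=0, LF[4]=C('$')+0=0+0=0
L[5]='k': occ=1, LF[5]=C('k')+1=3+1=4

Answer: 1 3 5 2 0 4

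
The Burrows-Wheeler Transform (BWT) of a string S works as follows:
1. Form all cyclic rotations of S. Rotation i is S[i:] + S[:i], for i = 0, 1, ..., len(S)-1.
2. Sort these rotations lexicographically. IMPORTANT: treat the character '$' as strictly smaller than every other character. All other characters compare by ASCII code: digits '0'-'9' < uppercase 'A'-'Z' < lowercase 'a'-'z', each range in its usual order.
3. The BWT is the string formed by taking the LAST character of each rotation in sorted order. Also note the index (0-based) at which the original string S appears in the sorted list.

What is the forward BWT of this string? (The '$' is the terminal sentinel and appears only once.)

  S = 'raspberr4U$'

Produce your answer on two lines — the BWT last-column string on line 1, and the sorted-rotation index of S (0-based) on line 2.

Answer: Ur4rpbsr$ea
8

Derivation:
All 11 rotations (rotation i = S[i:]+S[:i]):
  rot[0] = raspberr4U$
  rot[1] = aspberr4U$r
  rot[2] = spberr4U$ra
  rot[3] = pberr4U$ras
  rot[4] = berr4U$rasp
  rot[5] = err4U$raspb
  rot[6] = rr4U$raspbe
  rot[7] = r4U$raspber
  rot[8] = 4U$raspberr
  rot[9] = U$raspberr4
  rot[10] = $raspberr4U
Sorted (with $ < everything):
  sorted[0] = $raspberr4U  (last char: 'U')
  sorted[1] = 4U$raspberr  (last char: 'r')
  sorted[2] = U$raspberr4  (last char: '4')
  sorted[3] = aspberr4U$r  (last char: 'r')
  sorted[4] = berr4U$rasp  (last char: 'p')
  sorted[5] = err4U$raspb  (last char: 'b')
  sorted[6] = pberr4U$ras  (last char: 's')
  sorted[7] = r4U$raspber  (last char: 'r')
  sorted[8] = raspberr4U$  (last char: '$')
  sorted[9] = rr4U$raspbe  (last char: 'e')
  sorted[10] = spberr4U$ra  (last char: 'a')
Last column: Ur4rpbsr$ea
Original string S is at sorted index 8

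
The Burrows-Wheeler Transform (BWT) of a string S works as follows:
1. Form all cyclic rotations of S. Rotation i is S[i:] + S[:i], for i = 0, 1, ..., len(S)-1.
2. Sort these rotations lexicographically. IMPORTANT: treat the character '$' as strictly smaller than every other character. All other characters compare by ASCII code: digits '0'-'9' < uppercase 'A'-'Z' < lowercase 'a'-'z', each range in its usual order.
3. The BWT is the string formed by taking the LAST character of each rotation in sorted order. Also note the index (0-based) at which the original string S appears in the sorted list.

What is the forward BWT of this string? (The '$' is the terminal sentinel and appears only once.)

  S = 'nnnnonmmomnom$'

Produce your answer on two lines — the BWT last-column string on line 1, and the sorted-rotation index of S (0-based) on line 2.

All 14 rotations (rotation i = S[i:]+S[:i]):
  rot[0] = nnnnonmmomnom$
  rot[1] = nnnonmmomnom$n
  rot[2] = nnonmmomnom$nn
  rot[3] = nonmmomnom$nnn
  rot[4] = onmmomnom$nnnn
  rot[5] = nmmomnom$nnnno
  rot[6] = mmomnom$nnnnon
  rot[7] = momnom$nnnnonm
  rot[8] = omnom$nnnnonmm
  rot[9] = mnom$nnnnonmmo
  rot[10] = nom$nnnnonmmom
  rot[11] = om$nnnnonmmomn
  rot[12] = m$nnnnonmmomno
  rot[13] = $nnnnonmmomnom
Sorted (with $ < everything):
  sorted[0] = $nnnnonmmomnom  (last char: 'm')
  sorted[1] = m$nnnnonmmomno  (last char: 'o')
  sorted[2] = mmomnom$nnnnon  (last char: 'n')
  sorted[3] = mnom$nnnnonmmo  (last char: 'o')
  sorted[4] = momnom$nnnnonm  (last char: 'm')
  sorted[5] = nmmomnom$nnnno  (last char: 'o')
  sorted[6] = nnnnonmmomnom$  (last char: '$')
  sorted[7] = nnnonmmomnom$n  (last char: 'n')
  sorted[8] = nnonmmomnom$nn  (last char: 'n')
  sorted[9] = nom$nnnnonmmom  (last char: 'm')
  sorted[10] = nonmmomnom$nnn  (last char: 'n')
  sorted[11] = om$nnnnonmmomn  (last char: 'n')
  sorted[12] = omnom$nnnnonmm  (last char: 'm')
  sorted[13] = onmmomnom$nnnn  (last char: 'n')
Last column: monomo$nnmnnmn
Original string S is at sorted index 6

Answer: monomo$nnmnnmn
6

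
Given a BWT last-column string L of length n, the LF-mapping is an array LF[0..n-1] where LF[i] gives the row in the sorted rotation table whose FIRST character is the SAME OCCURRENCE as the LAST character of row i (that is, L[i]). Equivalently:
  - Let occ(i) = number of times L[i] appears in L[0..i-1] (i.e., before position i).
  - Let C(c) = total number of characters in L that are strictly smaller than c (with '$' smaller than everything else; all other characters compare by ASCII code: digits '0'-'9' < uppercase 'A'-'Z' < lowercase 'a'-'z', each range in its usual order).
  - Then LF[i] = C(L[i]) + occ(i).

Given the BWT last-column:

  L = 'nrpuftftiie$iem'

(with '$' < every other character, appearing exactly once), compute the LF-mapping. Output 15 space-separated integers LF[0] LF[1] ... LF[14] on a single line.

Char counts: '$':1, 'e':2, 'f':2, 'i':3, 'm':1, 'n':1, 'p':1, 'r':1, 't':2, 'u':1
C (first-col start): C('$')=0, C('e')=1, C('f')=3, C('i')=5, C('m')=8, C('n')=9, C('p')=10, C('r')=11, C('t')=12, C('u')=14
L[0]='n': occ=0, LF[0]=C('n')+0=9+0=9
L[1]='r': occ=0, LF[1]=C('r')+0=11+0=11
L[2]='p': occ=0, LF[2]=C('p')+0=10+0=10
L[3]='u': occ=0, LF[3]=C('u')+0=14+0=14
L[4]='f': occ=0, LF[4]=C('f')+0=3+0=3
L[5]='t': occ=0, LF[5]=C('t')+0=12+0=12
L[6]='f': occ=1, LF[6]=C('f')+1=3+1=4
L[7]='t': occ=1, LF[7]=C('t')+1=12+1=13
L[8]='i': occ=0, LF[8]=C('i')+0=5+0=5
L[9]='i': occ=1, LF[9]=C('i')+1=5+1=6
L[10]='e': occ=0, LF[10]=C('e')+0=1+0=1
L[11]='$': occ=0, LF[11]=C('$')+0=0+0=0
L[12]='i': occ=2, LF[12]=C('i')+2=5+2=7
L[13]='e': occ=1, LF[13]=C('e')+1=1+1=2
L[14]='m': occ=0, LF[14]=C('m')+0=8+0=8

Answer: 9 11 10 14 3 12 4 13 5 6 1 0 7 2 8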